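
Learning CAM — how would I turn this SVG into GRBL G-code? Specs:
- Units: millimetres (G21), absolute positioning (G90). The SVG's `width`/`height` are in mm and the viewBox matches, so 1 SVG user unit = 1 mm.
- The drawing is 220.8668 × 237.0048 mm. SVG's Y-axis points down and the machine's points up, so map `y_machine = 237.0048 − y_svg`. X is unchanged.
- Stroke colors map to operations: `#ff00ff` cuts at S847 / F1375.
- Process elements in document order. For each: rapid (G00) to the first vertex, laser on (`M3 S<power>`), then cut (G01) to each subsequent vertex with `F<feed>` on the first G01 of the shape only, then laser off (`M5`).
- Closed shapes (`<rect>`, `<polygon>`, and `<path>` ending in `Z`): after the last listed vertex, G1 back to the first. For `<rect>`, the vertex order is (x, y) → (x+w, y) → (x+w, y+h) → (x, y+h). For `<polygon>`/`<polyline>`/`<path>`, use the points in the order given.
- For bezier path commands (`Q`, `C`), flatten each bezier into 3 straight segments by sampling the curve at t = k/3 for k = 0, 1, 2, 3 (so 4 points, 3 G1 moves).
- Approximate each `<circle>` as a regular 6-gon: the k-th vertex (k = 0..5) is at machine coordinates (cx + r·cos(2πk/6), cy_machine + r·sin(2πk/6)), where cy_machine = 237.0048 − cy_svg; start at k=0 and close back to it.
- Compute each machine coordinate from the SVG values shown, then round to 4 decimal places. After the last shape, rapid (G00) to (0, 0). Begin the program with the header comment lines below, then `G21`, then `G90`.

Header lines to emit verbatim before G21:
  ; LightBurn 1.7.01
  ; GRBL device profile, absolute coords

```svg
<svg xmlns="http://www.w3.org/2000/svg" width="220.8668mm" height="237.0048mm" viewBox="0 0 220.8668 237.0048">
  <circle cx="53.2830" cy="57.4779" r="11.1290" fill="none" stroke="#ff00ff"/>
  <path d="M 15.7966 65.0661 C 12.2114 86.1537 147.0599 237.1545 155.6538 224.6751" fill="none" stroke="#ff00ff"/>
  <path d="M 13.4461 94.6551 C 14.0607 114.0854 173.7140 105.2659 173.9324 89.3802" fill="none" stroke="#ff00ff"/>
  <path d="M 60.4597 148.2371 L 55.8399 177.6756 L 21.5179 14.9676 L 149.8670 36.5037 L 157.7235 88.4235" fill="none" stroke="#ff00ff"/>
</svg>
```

; LightBurn 1.7.01
; GRBL device profile, absolute coords
G21
G90
G00 X64.4120 Y179.5269
M3 S847
G01 X58.8475 Y189.1649 F1375
G01 X47.7185 Y189.1649
G01 X42.1540 Y179.5269
G01 X47.7185 Y169.8889
G01 X58.8475 Y169.8889
G01 X64.4120 Y179.5269
M5
G00 X15.7966 Y171.9387
M3 S847
G01 X48.5527 Y118.4131 F1375
G01 X114.7783 Y43.4773
G01 X155.6538 Y12.3297
M5
G00 X13.4461 Y142.3497
M3 S847
G01 X55.2783 Y131.5514 F1375
G01 X132.3644 Y134.8789
G01 X173.9324 Y147.6246
M5
G00 X60.4597 Y88.7677
M3 S847
G01 X55.8399 Y59.3292 F1375
G01 X21.5179 Y222.0372
G01 X149.8670 Y200.5011
G01 X157.7235 Y148.5813
M5
G00 X0.0000 Y0.0000

1 u = 1 mm; y_m = 237.0048 − y.

[1] `<circle>` circle, #ff00ff→cut S847 F1375: (64.4120,179.5269) → (58.8475,189.1649) → (47.7185,189.1649) → (42.1540,179.5269) → (47.7185,169.8889) → (58.8475,169.8889) → (64.4120,179.5269) (closed)

[2] `<path>` cubic bezier, #ff00ff→cut S847 F1375: (15.7966,171.9387) → (48.5527,118.4131) → (114.7783,43.4773) → (155.6538,12.3297)

[3] `<path>` cubic bezier, #ff00ff→cut S847 F1375: (13.4461,142.3497) → (55.2783,131.5514) → (132.3644,134.8789) → (173.9324,147.6246)

[4] `<path>` open polyline, #ff00ff→cut S847 F1375: (60.4597,88.7677) → (55.8399,59.3292) → (21.5179,222.0372) → (149.8670,200.5011) → (157.7235,148.5813)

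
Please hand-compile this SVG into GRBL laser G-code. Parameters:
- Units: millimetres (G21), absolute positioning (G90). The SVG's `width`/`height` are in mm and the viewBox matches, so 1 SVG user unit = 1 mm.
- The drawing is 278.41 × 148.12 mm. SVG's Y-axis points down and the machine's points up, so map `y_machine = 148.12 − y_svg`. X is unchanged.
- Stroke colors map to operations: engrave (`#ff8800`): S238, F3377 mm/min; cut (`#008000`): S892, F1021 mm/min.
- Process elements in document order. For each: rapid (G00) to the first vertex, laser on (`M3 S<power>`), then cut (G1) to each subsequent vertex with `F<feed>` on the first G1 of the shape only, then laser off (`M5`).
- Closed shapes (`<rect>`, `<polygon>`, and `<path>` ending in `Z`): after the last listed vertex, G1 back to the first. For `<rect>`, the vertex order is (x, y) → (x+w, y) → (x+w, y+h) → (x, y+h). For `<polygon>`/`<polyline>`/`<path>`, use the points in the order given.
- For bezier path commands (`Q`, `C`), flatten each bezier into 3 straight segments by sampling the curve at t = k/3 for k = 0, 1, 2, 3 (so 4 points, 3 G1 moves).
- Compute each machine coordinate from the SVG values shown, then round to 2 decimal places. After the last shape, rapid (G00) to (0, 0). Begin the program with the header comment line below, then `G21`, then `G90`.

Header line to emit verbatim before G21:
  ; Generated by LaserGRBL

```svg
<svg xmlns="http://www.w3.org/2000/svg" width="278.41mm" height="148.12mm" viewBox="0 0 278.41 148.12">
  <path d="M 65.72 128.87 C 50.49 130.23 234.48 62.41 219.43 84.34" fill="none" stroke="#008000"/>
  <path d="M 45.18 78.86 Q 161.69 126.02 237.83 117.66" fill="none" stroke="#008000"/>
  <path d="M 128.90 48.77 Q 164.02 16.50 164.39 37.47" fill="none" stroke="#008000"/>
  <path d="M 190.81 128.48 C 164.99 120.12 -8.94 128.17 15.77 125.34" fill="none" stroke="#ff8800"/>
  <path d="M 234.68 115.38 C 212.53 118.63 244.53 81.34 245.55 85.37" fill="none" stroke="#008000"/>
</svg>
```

Since the viewBox matches the mm dimensions, user units are millimetres directly. The only transform is the Y-flip y_m = 148.12 − y_svg.

Shape 1 is a cubic bezier drawn with `<path>`. Its stroke #008000 means cut at S892, F1021. After flipping Y the toolpath is (65.72,19.25) → (102.15,35.06) → (182.88,61.68) → (219.43,63.78).

Shape 2 is a quadratic bezier drawn with `<path>`. Its stroke #008000 means cut at S892, F1021. After flipping Y the toolpath is (45.18,69.26) → (118.37,43.99) → (182.58,31.06) → (237.83,30.46).

Shape 3 is a quadratic bezier drawn with `<path>`. Its stroke #008000 means cut at S892, F1021. After flipping Y the toolpath is (128.90,99.35) → (148.45,114.95) → (160.28,118.71) → (164.39,110.65).

Shape 4 is a cubic bezier drawn with `<path>`. Its stroke #ff8800 means engrave at S238, F3377. After flipping Y the toolpath is (190.81,19.64) → (128.46,23.54) → (44.43,22.57) → (15.77,22.78).

Shape 5 is a cubic bezier drawn with `<path>`. Its stroke #008000 means cut at S892, F1021. After flipping Y the toolpath is (234.68,32.74) → (227.43,39.97) → (237.36,56.04) → (245.55,62.75).

; Generated by LaserGRBL
G21
G90
G00 X65.72 Y19.25
M3 S892
G1 X102.15 Y35.06 F1021
G1 X182.88 Y61.68
G1 X219.43 Y63.78
M5
G00 X45.18 Y69.26
M3 S892
G1 X118.37 Y43.99 F1021
G1 X182.58 Y31.06
G1 X237.83 Y30.46
M5
G00 X128.90 Y99.35
M3 S892
G1 X148.45 Y114.95 F1021
G1 X160.28 Y118.71
G1 X164.39 Y110.65
M5
G00 X190.81 Y19.64
M3 S238
G1 X128.46 Y23.54 F3377
G1 X44.43 Y22.57
G1 X15.77 Y22.78
M5
G00 X234.68 Y32.74
M3 S892
G1 X227.43 Y39.97 F1021
G1 X237.36 Y56.04
G1 X245.55 Y62.75
M5
G00 X0.00 Y0.00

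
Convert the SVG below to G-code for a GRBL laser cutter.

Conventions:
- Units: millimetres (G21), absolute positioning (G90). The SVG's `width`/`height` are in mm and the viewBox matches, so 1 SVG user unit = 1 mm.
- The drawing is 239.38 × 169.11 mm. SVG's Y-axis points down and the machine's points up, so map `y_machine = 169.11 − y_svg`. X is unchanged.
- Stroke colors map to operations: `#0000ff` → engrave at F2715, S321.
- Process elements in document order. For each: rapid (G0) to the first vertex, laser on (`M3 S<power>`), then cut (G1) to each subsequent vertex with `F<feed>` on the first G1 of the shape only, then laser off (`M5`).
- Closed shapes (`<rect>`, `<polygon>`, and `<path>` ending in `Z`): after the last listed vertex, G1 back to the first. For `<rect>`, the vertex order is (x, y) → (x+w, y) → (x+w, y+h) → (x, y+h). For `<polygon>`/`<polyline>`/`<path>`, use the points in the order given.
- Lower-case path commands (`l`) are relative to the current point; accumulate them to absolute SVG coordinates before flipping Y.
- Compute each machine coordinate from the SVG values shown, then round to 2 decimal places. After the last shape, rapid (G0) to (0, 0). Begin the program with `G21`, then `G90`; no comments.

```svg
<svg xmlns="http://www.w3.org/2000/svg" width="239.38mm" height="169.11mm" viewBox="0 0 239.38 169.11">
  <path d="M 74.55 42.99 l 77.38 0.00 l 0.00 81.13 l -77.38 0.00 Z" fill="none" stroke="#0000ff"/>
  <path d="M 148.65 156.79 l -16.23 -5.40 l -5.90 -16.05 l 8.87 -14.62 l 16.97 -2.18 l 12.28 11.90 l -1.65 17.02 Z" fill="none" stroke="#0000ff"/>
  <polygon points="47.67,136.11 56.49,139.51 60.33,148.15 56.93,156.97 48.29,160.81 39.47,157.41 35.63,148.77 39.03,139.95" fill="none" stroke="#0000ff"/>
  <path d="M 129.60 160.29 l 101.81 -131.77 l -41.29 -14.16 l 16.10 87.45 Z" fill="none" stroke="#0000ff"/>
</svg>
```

Since the viewBox matches the mm dimensions, user units are millimetres directly. The only transform is the Y-flip y_m = 169.11 − y_svg.

Shape 1 is a rectangle drawn with `<path>`. Its stroke #0000ff means engrave at S321, F2715. After flipping Y the toolpath is (74.55,126.12) → (151.93,126.12) → (151.93,44.99) → (74.55,44.99) → (74.55,126.12), returning to the start.

Shape 2 is a regular polygon drawn with `<path>`. Its stroke #0000ff means engrave at S321, F2715. After flipping Y the toolpath is (148.65,12.32) → (132.42,17.72) → (126.52,33.77) → (135.39,48.39) → (152.36,50.57) → (164.64,38.67) → (162.99,21.65) → (148.65,12.32), returning to the start.

Shape 3 is a regular polygon drawn with `<polygon>`. Its stroke #0000ff means engrave at S321, F2715. After flipping Y the toolpath is (47.67,33.00) → (56.49,29.60) → (60.33,20.96) → (56.93,12.14) → (48.29,8.30) → (39.47,11.70) → (35.63,20.34) → (39.03,29.16) → (47.67,33.00), returning to the start.

Shape 4 is a closed polygon drawn with `<path>`. Its stroke #0000ff means engrave at S321, F2715. After flipping Y the toolpath is (129.60,8.82) → (231.41,140.59) → (190.12,154.75) → (206.22,67.30) → (129.60,8.82), returning to the start.

G21
G90
G0 X74.55 Y126.12
M3 S321
G1 X151.93 Y126.12 F2715
G1 X151.93 Y44.99
G1 X74.55 Y44.99
G1 X74.55 Y126.12
M5
G0 X148.65 Y12.32
M3 S321
G1 X132.42 Y17.72 F2715
G1 X126.52 Y33.77
G1 X135.39 Y48.39
G1 X152.36 Y50.57
G1 X164.64 Y38.67
G1 X162.99 Y21.65
G1 X148.65 Y12.32
M5
G0 X47.67 Y33.00
M3 S321
G1 X56.49 Y29.60 F2715
G1 X60.33 Y20.96
G1 X56.93 Y12.14
G1 X48.29 Y8.30
G1 X39.47 Y11.70
G1 X35.63 Y20.34
G1 X39.03 Y29.16
G1 X47.67 Y33.00
M5
G0 X129.60 Y8.82
M3 S321
G1 X231.41 Y140.59 F2715
G1 X190.12 Y154.75
G1 X206.22 Y67.30
G1 X129.60 Y8.82
M5
G0 X0.00 Y0.00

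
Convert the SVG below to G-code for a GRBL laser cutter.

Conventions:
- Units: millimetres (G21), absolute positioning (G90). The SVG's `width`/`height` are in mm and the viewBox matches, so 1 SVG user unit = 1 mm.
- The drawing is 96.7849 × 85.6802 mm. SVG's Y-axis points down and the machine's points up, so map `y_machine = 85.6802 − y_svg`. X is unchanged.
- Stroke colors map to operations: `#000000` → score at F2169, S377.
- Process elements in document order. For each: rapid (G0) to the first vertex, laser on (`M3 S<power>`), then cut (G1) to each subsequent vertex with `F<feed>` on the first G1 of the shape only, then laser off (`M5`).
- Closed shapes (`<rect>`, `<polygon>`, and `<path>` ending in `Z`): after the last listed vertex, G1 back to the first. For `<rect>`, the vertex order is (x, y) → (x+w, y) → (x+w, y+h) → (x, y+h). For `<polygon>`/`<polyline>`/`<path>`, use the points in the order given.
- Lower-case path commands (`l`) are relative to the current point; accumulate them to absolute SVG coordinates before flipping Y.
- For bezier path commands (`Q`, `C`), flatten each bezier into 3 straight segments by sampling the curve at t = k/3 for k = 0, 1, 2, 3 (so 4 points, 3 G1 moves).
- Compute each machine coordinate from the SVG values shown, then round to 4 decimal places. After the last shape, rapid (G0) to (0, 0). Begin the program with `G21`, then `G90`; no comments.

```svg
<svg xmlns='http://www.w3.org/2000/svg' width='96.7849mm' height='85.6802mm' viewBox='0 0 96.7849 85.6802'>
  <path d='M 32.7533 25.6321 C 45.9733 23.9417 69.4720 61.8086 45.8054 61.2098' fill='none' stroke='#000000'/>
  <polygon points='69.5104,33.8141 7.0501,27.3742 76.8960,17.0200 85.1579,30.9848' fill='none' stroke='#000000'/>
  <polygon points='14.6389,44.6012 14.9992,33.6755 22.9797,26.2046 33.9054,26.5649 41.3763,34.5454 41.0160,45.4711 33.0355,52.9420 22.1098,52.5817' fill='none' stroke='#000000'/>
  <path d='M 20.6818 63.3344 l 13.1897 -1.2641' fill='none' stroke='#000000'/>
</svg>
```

1 u = 1 mm; y_m = 85.6802 − y.

[1] `<path>` cubic bezier, #000000→score S377 F2169: (32.7533,60.0481) → (47.2720,51.4425) → (55.8778,33.8038) → (45.8054,24.4704)

[2] `<polygon>` closed polygon, #000000→score S377 F2169: (69.5104,51.8661) → (7.0501,58.3060) → (76.8960,68.6602) → (85.1579,54.6954) → (69.5104,51.8661) (closed)

[3] `<polygon>` regular polygon, #000000→score S377 F2169: (14.6389,41.0790) → (14.9992,52.0047) → (22.9797,59.4756) → (33.9054,59.1153) → (41.3763,51.1348) → (41.0160,40.2091) → (33.0355,32.7382) → (22.1098,33.0985) → (14.6389,41.0790) (closed)

[4] `<path>` line segment, #000000→score S377 F2169: (20.6818,22.3458) → (33.8715,23.6099)

G21
G90
G0 X32.7533 Y60.0481
M3 S377
G1 X47.2720 Y51.4425 F2169
G1 X55.8778 Y33.8038
G1 X45.8054 Y24.4704
M5
G0 X69.5104 Y51.8661
M3 S377
G1 X7.0501 Y58.3060 F2169
G1 X76.8960 Y68.6602
G1 X85.1579 Y54.6954
G1 X69.5104 Y51.8661
M5
G0 X14.6389 Y41.0790
M3 S377
G1 X14.9992 Y52.0047 F2169
G1 X22.9797 Y59.4756
G1 X33.9054 Y59.1153
G1 X41.3763 Y51.1348
G1 X41.0160 Y40.2091
G1 X33.0355 Y32.7382
G1 X22.1098 Y33.0985
G1 X14.6389 Y41.0790
M5
G0 X20.6818 Y22.3458
M3 S377
G1 X33.8715 Y23.6099 F2169
M5
G0 X0.0000 Y0.0000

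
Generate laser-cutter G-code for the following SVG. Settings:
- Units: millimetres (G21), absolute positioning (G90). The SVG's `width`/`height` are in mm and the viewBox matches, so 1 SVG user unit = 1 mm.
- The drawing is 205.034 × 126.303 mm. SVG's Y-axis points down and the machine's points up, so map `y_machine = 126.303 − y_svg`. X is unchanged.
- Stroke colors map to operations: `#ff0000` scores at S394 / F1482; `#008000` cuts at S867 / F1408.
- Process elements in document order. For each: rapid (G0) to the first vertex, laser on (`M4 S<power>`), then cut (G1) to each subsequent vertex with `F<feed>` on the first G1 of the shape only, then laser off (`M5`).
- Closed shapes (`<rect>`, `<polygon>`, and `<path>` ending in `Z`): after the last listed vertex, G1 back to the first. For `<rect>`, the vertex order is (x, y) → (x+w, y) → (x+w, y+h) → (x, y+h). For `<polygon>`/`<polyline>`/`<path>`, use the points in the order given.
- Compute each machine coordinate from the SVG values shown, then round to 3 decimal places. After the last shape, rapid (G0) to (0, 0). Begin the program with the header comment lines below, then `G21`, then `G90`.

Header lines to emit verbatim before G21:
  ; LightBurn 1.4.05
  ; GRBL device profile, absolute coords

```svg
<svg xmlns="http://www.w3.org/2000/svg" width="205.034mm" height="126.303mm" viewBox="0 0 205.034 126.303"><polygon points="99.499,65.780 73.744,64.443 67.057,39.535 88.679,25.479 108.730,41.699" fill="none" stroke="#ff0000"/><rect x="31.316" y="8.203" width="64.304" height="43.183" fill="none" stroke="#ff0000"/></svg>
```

; LightBurn 1.4.05
; GRBL device profile, absolute coords
G21
G90
G0 X99.499 Y60.523
M4 S394
G1 X73.744 Y61.860 F1482
G1 X67.057 Y86.768
G1 X88.679 Y100.824
G1 X108.730 Y84.604
G1 X99.499 Y60.523
M5
G0 X31.316 Y118.100
M4 S394
G1 X95.620 Y118.100 F1482
G1 X95.620 Y74.917
G1 X31.316 Y74.917
G1 X31.316 Y118.100
M5
G0 X0.000 Y0.000

Since the viewBox matches the mm dimensions, user units are millimetres directly. The only transform is the Y-flip y_m = 126.303 − y_svg.

Shape 1 is a regular polygon drawn with `<polygon>`. Its stroke #ff0000 means score at S394, F1482. After flipping Y the toolpath is (99.499,60.523) → (73.744,61.860) → (67.057,86.768) → (88.679,100.824) → (108.730,84.604) → (99.499,60.523), returning to the start.

Shape 2 is a rectangle drawn with `<rect>`. Its stroke #ff0000 means score at S394, F1482. After flipping Y the toolpath is (31.316,118.100) → (95.620,118.100) → (95.620,74.917) → (31.316,74.917) → (31.316,118.100), returning to the start.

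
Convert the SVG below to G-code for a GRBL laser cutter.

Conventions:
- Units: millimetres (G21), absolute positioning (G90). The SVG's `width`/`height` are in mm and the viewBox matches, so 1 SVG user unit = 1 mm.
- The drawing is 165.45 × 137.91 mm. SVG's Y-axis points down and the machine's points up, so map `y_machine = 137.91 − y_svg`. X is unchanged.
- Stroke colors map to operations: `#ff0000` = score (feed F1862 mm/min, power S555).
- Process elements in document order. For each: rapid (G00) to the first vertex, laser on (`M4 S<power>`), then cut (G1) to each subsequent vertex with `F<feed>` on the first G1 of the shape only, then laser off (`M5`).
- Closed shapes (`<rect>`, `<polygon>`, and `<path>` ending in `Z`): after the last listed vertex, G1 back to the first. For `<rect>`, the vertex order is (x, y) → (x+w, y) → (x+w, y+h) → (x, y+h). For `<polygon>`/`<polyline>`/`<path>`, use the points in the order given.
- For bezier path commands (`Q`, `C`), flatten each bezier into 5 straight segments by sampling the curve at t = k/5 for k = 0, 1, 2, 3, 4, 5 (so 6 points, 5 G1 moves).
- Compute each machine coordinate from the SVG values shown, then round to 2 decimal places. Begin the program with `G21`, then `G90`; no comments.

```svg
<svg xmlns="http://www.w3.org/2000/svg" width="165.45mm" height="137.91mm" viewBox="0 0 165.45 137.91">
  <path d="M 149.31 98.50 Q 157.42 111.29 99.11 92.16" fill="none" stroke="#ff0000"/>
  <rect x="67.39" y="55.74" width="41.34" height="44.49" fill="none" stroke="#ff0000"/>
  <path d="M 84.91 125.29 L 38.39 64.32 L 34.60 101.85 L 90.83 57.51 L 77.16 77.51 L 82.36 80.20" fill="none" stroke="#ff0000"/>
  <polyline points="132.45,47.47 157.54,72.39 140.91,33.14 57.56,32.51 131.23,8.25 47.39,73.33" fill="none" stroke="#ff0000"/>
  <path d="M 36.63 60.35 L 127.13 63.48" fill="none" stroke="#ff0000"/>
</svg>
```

1 u = 1 mm; y_m = 137.91 − y.

[1] `<path>` quadratic bezier, #ff0000→score S555 F1862: (149.31,39.41) → (149.90,35.57) → (145.17,34.29) → (135.13,35.55) → (119.78,39.37) → (99.11,45.75)

[2] `<rect>` rectangle, #ff0000→score S555 F1862: (67.39,82.17) → (108.73,82.17) → (108.73,37.68) → (67.39,37.68) → (67.39,82.17) (closed)

[3] `<path>` open polyline, #ff0000→score S555 F1862: (84.91,12.62) → (38.39,73.59) → (34.60,36.06) → (90.83,80.40) → (77.16,60.40) → (82.36,57.71)

[4] `<polyline>` open polyline, #ff0000→score S555 F1862: (132.45,90.44) → (157.54,65.52) → (140.91,104.77) → (57.56,105.40) → (131.23,129.66) → (47.39,64.58)

[5] `<path>` line segment, #ff0000→score S555 F1862: (36.63,77.56) → (127.13,74.43)

G21
G90
G00 X149.31 Y39.41
M4 S555
G1 X149.90 Y35.57 F1862
G1 X145.17 Y34.29
G1 X135.13 Y35.55
G1 X119.78 Y39.37
G1 X99.11 Y45.75
M5
G00 X67.39 Y82.17
M4 S555
G1 X108.73 Y82.17 F1862
G1 X108.73 Y37.68
G1 X67.39 Y37.68
G1 X67.39 Y82.17
M5
G00 X84.91 Y12.62
M4 S555
G1 X38.39 Y73.59 F1862
G1 X34.60 Y36.06
G1 X90.83 Y80.40
G1 X77.16 Y60.40
G1 X82.36 Y57.71
M5
G00 X132.45 Y90.44
M4 S555
G1 X157.54 Y65.52 F1862
G1 X140.91 Y104.77
G1 X57.56 Y105.40
G1 X131.23 Y129.66
G1 X47.39 Y64.58
M5
G00 X36.63 Y77.56
M4 S555
G1 X127.13 Y74.43 F1862
M5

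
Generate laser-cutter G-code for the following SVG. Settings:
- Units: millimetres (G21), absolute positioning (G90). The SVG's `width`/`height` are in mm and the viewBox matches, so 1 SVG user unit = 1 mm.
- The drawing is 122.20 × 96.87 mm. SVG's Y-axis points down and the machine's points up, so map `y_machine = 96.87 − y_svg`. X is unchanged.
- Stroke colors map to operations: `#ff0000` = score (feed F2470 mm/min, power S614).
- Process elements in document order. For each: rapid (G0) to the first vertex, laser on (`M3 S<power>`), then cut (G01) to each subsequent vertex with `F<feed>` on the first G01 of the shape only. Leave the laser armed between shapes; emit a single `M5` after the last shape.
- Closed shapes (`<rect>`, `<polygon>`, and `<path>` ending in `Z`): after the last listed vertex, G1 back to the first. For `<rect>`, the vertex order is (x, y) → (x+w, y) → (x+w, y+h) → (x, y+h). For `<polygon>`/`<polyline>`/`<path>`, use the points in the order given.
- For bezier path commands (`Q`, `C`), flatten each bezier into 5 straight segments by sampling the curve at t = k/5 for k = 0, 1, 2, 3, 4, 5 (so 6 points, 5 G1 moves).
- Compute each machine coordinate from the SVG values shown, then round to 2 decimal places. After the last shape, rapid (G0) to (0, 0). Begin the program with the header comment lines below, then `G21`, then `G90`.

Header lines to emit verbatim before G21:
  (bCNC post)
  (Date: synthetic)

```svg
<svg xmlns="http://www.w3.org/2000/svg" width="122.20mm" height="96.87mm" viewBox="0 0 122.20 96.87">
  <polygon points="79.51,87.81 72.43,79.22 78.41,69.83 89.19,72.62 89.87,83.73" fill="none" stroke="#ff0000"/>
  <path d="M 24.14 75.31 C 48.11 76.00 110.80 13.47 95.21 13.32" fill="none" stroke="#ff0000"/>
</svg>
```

Since the viewBox matches the mm dimensions, user units are millimetres directly. The only transform is the Y-flip y_m = 96.87 − y_svg.

Shape 1 is a regular polygon drawn with `<polygon>`. Its stroke #ff0000 means score at S614, F2470. After flipping Y the toolpath is (79.51,9.06) → (72.43,17.65) → (78.41,27.04) → (89.19,24.25) → (89.87,13.14) → (79.51,9.06), returning to the start.

Shape 2 is a cubic bezier drawn with `<path>`. Its stroke #ff0000 means score at S614, F2470. After flipping Y the toolpath is (24.14,21.56) → (42.23,27.73) → (64.00,43.04) → (83.83,61.47) → (96.11,76.98) → (95.21,83.55).

(bCNC post)
(Date: synthetic)
G21
G90
G0 X79.51 Y9.06
M3 S614
G01 X72.43 Y17.65 F2470
G01 X78.41 Y27.04
G01 X89.19 Y24.25
G01 X89.87 Y13.14
G01 X79.51 Y9.06
G0 X24.14 Y21.56
M3 S614
G01 X42.23 Y27.73 F2470
G01 X64.00 Y43.04
G01 X83.83 Y61.47
G01 X96.11 Y76.98
G01 X95.21 Y83.55
M5
G0 X0.00 Y0.00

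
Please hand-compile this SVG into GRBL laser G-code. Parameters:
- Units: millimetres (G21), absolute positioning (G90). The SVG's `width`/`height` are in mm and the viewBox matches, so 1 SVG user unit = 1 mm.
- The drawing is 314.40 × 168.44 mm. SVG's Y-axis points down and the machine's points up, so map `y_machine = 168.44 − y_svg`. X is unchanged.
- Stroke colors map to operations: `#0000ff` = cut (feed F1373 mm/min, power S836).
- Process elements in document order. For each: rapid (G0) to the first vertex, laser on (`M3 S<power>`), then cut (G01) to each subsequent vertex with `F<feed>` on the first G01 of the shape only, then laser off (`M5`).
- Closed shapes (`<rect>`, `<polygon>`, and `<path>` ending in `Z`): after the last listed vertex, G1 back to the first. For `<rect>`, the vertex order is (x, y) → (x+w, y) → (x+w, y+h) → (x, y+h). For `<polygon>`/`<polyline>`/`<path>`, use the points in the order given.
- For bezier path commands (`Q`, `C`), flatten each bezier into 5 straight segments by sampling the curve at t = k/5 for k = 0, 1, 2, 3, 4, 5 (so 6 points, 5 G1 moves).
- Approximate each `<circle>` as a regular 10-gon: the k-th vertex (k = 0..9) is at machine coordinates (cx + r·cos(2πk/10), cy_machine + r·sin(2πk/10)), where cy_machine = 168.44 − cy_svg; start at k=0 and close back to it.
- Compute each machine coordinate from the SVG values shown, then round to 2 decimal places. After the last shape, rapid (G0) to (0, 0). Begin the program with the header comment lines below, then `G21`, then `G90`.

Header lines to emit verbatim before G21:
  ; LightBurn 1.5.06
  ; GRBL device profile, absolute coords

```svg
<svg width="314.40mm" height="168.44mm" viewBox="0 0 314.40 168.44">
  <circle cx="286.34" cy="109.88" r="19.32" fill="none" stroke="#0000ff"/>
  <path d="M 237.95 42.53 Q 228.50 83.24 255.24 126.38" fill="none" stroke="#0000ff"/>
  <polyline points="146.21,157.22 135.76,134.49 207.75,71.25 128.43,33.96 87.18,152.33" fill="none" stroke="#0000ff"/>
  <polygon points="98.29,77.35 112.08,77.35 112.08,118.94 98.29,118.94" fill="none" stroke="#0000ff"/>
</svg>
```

; LightBurn 1.5.06
; GRBL device profile, absolute coords
G21
G90
G0 X305.66 Y58.56
M3 S836
G01 X301.97 Y69.92 F1373
G01 X292.31 Y76.93
G01 X280.37 Y76.93
G01 X270.71 Y69.92
G01 X267.02 Y58.56
G01 X270.71 Y47.20
G01 X280.37 Y40.19
G01 X292.31 Y40.19
G01 X301.97 Y47.20
G01 X305.66 Y58.56
M5
G0 X237.95 Y125.91
M3 S836
G01 X235.62 Y109.53 F1373
G01 X236.18 Y92.95
G01 X239.64 Y76.18
G01 X245.99 Y59.22
G01 X255.24 Y42.06
M5
G0 X146.21 Y11.22
M3 S836
G01 X135.76 Y33.95 F1373
G01 X207.75 Y97.19
G01 X128.43 Y134.48
G01 X87.18 Y16.11
M5
G0 X98.29 Y91.09
M3 S836
G01 X112.08 Y91.09 F1373
G01 X112.08 Y49.50
G01 X98.29 Y49.50
G01 X98.29 Y91.09
M5
G0 X0.00 Y0.00

viewBox `0 0 314.40 168.44` with mm width/height → 1 unit = 1 mm. Flip: y_m = 168.44 − y_svg.

**Shape 1** — `<circle>` circle, stroke `#0000ff` → cut (S836, F1373). Machine vertices: (305.66,58.56) → (301.97,69.92) → (292.31,76.93) → (280.37,76.93) → (270.71,69.92) → (267.02,58.56) → (270.71,47.20) → (280.37,40.19) → (292.31,40.19) → (301.97,47.20) → (305.66,58.56). Closed: final G1 returns to the first vertex.

**Shape 2** — `<path>` quadratic bezier, stroke `#0000ff` → cut (S836, F1373). Control points (SVG): P0=(237.95,42.53), P1=(228.50,83.24), P2=(255.24,126.38); sampled at t=k/5. Machine vertices: (237.95,125.91) → (235.62,109.53) → (236.18,92.95) → (239.64,76.18) → (245.99,59.22) → (255.24,42.06). Open path.

**Shape 3** — `<polyline>` open polyline, stroke `#0000ff` → cut (S836, F1373). Machine vertices: (146.21,11.22) → (135.76,33.95) → (207.75,97.19) → (128.43,134.48) → (87.18,16.11). Open path.

**Shape 4** — `<polygon>` rectangle, stroke `#0000ff` → cut (S836, F1373). Machine vertices: (98.29,91.09) → (112.08,91.09) → (112.08,49.50) → (98.29,49.50) → (98.29,91.09). Closed: final G1 returns to the first vertex.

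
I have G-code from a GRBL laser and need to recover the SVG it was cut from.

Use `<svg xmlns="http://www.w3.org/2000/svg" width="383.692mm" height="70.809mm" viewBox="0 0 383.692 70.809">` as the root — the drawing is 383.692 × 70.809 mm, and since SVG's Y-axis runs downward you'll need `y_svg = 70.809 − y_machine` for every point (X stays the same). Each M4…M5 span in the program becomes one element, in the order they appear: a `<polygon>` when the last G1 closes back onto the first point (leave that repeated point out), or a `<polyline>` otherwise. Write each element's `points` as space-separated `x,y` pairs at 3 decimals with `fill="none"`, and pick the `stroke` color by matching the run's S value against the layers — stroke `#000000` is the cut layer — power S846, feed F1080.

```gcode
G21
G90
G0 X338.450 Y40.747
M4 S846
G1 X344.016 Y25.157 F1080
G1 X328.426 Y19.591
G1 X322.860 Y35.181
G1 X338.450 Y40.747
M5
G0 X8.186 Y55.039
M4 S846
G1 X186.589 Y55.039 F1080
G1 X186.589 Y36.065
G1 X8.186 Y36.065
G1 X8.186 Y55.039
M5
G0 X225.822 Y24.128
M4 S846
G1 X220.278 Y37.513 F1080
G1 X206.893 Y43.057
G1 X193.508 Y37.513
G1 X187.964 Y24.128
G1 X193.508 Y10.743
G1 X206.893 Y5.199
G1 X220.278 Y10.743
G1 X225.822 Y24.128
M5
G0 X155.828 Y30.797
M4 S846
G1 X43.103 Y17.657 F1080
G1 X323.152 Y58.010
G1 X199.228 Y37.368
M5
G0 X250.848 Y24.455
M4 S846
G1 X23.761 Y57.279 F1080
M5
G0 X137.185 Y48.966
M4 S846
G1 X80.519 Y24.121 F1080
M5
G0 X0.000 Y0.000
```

Each laser-on run becomes one SVG element. Flip Y back into SVG space with y_svg = 70.809 − y_machine. Every run uses S846, so all elements get stroke `#000000` (cut).

Run 1: The run returns to its start, so emit a `<polygon>` with points (Y-flipped): 338.450,30.062 344.016,45.652 328.426,51.218 322.860,35.628.

Run 2: The run returns to its start, so emit a `<polygon>` with points (Y-flipped): 8.186,15.770 186.589,15.770 186.589,34.744 8.186,34.744.

Run 3: The run returns to its start, so emit a `<polygon>` with points (Y-flipped): 225.822,46.681 220.278,33.296 206.893,27.752 193.508,33.296 187.964,46.681 193.508,60.066 206.893,65.610 220.278,60.066.

Run 4: The run is open, so emit a `<polyline>` with points (Y-flipped): 155.828,40.012 43.103,53.152 323.152,12.799 199.228,33.441.

Run 5: The run is open, so emit a `<polyline>` with points (Y-flipped): 250.848,46.354 23.761,13.530.

Run 6: The run is open, so emit a `<polyline>` with points (Y-flipped): 137.185,21.843 80.519,46.688.

<svg xmlns="http://www.w3.org/2000/svg" width="383.692mm" height="70.809mm" viewBox="0 0 383.692 70.809">
  <polygon points="338.450,30.062 344.016,45.652 328.426,51.218 322.860,35.628" fill="none" stroke="#000000"/>
  <polygon points="8.186,15.770 186.589,15.770 186.589,34.744 8.186,34.744" fill="none" stroke="#000000"/>
  <polygon points="225.822,46.681 220.278,33.296 206.893,27.752 193.508,33.296 187.964,46.681 193.508,60.066 206.893,65.610 220.278,60.066" fill="none" stroke="#000000"/>
  <polyline points="155.828,40.012 43.103,53.152 323.152,12.799 199.228,33.441" fill="none" stroke="#000000"/>
  <polyline points="250.848,46.354 23.761,13.530" fill="none" stroke="#000000"/>
  <polyline points="137.185,21.843 80.519,46.688" fill="none" stroke="#000000"/>
</svg>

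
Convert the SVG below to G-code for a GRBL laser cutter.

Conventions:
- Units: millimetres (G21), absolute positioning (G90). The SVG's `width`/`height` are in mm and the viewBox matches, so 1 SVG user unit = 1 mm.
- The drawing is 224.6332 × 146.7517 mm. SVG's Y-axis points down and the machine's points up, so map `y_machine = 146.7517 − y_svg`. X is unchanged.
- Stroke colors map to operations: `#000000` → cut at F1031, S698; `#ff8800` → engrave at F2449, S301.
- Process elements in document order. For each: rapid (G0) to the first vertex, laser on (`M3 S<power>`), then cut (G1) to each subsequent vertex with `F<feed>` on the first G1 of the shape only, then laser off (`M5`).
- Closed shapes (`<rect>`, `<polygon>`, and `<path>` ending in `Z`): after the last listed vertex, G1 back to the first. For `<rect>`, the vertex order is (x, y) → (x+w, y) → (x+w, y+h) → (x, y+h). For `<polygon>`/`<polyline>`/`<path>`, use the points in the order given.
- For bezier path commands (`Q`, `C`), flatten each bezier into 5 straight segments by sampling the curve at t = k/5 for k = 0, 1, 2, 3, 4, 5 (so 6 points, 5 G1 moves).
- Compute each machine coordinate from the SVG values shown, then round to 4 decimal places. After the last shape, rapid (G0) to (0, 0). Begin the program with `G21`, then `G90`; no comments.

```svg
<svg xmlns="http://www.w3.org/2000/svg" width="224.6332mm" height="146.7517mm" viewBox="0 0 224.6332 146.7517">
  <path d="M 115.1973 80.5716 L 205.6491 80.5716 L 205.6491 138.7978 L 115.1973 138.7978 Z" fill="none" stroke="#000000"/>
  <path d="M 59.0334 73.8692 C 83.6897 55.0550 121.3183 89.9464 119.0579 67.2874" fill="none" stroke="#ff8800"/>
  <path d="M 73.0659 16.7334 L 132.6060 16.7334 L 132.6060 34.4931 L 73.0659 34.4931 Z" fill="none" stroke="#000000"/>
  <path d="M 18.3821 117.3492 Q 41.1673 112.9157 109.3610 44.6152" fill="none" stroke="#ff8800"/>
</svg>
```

1 u = 1 mm; y_m = 146.7517 − y.

[1] `<path>` rectangle, #000000→cut S698 F1031: (115.1973,66.1801) → (205.6491,66.1801) → (205.6491,7.9539) → (115.1973,7.9539) → (115.1973,66.1801) (closed)

[2] `<path>` cubic bezier, #ff8800→engrave S301 F2449: (59.0334,72.8825) → (74.9610,78.6164) → (91.4645,76.8012) → (106.0068,72.7773) → (116.0504,71.8849) → (119.0579,79.4643)

[3] `<path>` rectangle, #000000→cut S698 F1031: (73.0659,130.0183) → (132.6060,130.0183) → (132.6060,112.2586) → (73.0659,112.2586) → (73.0659,130.0183) (closed)

[4] `<path>` quadratic bezier, #ff8800→engrave S301 F2449: (18.3821,29.4025) → (29.3125,33.7306) → (43.8756,43.1680) → (62.0714,57.7148) → (83.8999,77.3710) → (109.3610,102.1365)

G21
G90
G0 X115.1973 Y66.1801
M3 S698
G1 X205.6491 Y66.1801 F1031
G1 X205.6491 Y7.9539
G1 X115.1973 Y7.9539
G1 X115.1973 Y66.1801
M5
G0 X59.0334 Y72.8825
M3 S301
G1 X74.9610 Y78.6164 F2449
G1 X91.4645 Y76.8012
G1 X106.0068 Y72.7773
G1 X116.0504 Y71.8849
G1 X119.0579 Y79.4643
M5
G0 X73.0659 Y130.0183
M3 S698
G1 X132.6060 Y130.0183 F1031
G1 X132.6060 Y112.2586
G1 X73.0659 Y112.2586
G1 X73.0659 Y130.0183
M5
G0 X18.3821 Y29.4025
M3 S301
G1 X29.3125 Y33.7306 F2449
G1 X43.8756 Y43.1680
G1 X62.0714 Y57.7148
G1 X83.8999 Y77.3710
G1 X109.3610 Y102.1365
M5
G0 X0.0000 Y0.0000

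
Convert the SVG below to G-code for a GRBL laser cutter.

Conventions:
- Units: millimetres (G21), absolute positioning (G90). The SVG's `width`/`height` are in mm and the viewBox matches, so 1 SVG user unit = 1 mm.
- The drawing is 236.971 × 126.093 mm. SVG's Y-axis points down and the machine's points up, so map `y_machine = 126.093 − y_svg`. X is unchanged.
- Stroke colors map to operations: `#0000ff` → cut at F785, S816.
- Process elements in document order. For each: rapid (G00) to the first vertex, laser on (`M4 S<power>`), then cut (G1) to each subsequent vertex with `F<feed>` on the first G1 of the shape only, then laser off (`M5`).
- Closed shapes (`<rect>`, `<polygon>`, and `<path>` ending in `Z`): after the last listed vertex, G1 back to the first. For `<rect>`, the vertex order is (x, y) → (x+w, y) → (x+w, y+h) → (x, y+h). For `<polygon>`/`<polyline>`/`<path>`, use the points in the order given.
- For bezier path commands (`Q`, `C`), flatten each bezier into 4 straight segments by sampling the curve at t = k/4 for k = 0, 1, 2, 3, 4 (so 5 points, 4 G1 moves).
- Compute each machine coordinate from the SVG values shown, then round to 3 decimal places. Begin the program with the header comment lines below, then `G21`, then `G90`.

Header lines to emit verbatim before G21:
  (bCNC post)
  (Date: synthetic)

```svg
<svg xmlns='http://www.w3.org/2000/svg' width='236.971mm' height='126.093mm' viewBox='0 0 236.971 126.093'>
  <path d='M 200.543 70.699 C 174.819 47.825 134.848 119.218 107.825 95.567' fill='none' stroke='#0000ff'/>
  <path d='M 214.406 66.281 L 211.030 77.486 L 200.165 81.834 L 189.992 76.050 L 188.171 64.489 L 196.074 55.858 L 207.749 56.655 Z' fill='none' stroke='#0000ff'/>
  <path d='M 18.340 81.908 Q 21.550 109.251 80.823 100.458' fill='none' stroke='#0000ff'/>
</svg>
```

1 u = 1 mm; y_m = 126.093 − y.

[1] `<path>` cubic bezier, #0000ff→cut S816 F785: (200.543,55.394) → (179.004,57.832) → (154.671,42.669) → (130.095,27.651) → (107.825,30.526)

[2] `<path>` regular polygon, #0000ff→cut S816 F785: (214.406,59.812) → (211.030,48.607) → (200.165,44.259) → (189.992,50.043) → (188.171,61.604) → (196.074,70.235) → (207.749,69.438) → (214.406,59.812) (closed)

[3] `<path>` quadratic bezier, #0000ff→cut S816 F785: (18.340,44.185) → (23.449,32.772) → (35.566,25.876) → (54.690,23.497) → (80.823,25.635)

(bCNC post)
(Date: synthetic)
G21
G90
G00 X200.543 Y55.394
M4 S816
G1 X179.004 Y57.832 F785
G1 X154.671 Y42.669
G1 X130.095 Y27.651
G1 X107.825 Y30.526
M5
G00 X214.406 Y59.812
M4 S816
G1 X211.030 Y48.607 F785
G1 X200.165 Y44.259
G1 X189.992 Y50.043
G1 X188.171 Y61.604
G1 X196.074 Y70.235
G1 X207.749 Y69.438
G1 X214.406 Y59.812
M5
G00 X18.340 Y44.185
M4 S816
G1 X23.449 Y32.772 F785
G1 X35.566 Y25.876
G1 X54.690 Y23.497
G1 X80.823 Y25.635
M5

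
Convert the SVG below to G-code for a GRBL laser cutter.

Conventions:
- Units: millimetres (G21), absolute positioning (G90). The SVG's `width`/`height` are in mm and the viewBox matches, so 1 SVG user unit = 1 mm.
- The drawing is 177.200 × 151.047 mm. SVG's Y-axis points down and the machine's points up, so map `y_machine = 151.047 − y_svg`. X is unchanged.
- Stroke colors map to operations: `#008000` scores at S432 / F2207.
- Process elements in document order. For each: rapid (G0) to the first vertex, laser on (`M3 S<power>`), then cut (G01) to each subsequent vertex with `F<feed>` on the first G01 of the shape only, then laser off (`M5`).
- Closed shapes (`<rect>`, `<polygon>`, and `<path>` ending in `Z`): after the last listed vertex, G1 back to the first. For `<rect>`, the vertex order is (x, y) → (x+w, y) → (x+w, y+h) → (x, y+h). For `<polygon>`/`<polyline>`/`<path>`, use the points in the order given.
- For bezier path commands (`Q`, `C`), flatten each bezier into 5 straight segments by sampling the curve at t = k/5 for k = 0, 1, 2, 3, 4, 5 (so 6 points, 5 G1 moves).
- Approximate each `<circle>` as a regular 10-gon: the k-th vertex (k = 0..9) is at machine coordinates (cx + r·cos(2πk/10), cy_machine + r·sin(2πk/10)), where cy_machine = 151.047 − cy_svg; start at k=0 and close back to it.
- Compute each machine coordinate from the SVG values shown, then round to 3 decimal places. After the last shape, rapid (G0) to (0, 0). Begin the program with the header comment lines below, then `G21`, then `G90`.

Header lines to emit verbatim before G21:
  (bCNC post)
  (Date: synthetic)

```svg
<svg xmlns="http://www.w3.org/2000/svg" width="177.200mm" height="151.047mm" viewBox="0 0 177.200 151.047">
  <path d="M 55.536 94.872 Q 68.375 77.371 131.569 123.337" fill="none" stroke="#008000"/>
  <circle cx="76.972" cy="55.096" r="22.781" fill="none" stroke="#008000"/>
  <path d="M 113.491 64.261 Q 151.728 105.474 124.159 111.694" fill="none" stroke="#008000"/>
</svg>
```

(bCNC post)
(Date: synthetic)
G21
G90
G0 X55.536 Y56.175
M3 S432
G01 X62.686 Y60.637 F2207
G01 X73.864 Y60.021
G01 X89.071 Y54.328
G01 X108.306 Y43.558
G01 X131.569 Y27.710
M5
G0 X99.753 Y95.951
M3 S432
G01 X95.402 Y109.341 F2207
G01 X84.012 Y117.617
G01 X69.932 Y117.617
G01 X58.542 Y109.341
G01 X54.191 Y95.951
G01 X58.542 Y82.561
G01 X69.932 Y74.285
G01 X84.012 Y74.285
G01 X95.402 Y82.561
G01 X99.753 Y95.951
M5
G0 X113.491 Y86.786
M3 S432
G01 X126.154 Y71.701 F2207
G01 X133.552 Y59.414
G01 X135.685 Y49.928
G01 X132.554 Y43.241
G01 X124.159 Y39.353
M5
G0 X0.000 Y0.000

1 u = 1 mm; y_m = 151.047 − y.

[1] `<path>` quadratic bezier, #008000→score S432 F2207: (55.536,56.175) → (62.686,60.637) → (73.864,60.021) → (89.071,54.328) → (108.306,43.558) → (131.569,27.710)

[2] `<circle>` circle, #008000→score S432 F2207: (99.753,95.951) → (95.402,109.341) → (84.012,117.617) → (69.932,117.617) → (58.542,109.341) → (54.191,95.951) → (58.542,82.561) → (69.932,74.285) → (84.012,74.285) → (95.402,82.561) → (99.753,95.951) (closed)

[3] `<path>` quadratic bezier, #008000→score S432 F2207: (113.491,86.786) → (126.154,71.701) → (133.552,59.414) → (135.685,49.928) → (132.554,43.241) → (124.159,39.353)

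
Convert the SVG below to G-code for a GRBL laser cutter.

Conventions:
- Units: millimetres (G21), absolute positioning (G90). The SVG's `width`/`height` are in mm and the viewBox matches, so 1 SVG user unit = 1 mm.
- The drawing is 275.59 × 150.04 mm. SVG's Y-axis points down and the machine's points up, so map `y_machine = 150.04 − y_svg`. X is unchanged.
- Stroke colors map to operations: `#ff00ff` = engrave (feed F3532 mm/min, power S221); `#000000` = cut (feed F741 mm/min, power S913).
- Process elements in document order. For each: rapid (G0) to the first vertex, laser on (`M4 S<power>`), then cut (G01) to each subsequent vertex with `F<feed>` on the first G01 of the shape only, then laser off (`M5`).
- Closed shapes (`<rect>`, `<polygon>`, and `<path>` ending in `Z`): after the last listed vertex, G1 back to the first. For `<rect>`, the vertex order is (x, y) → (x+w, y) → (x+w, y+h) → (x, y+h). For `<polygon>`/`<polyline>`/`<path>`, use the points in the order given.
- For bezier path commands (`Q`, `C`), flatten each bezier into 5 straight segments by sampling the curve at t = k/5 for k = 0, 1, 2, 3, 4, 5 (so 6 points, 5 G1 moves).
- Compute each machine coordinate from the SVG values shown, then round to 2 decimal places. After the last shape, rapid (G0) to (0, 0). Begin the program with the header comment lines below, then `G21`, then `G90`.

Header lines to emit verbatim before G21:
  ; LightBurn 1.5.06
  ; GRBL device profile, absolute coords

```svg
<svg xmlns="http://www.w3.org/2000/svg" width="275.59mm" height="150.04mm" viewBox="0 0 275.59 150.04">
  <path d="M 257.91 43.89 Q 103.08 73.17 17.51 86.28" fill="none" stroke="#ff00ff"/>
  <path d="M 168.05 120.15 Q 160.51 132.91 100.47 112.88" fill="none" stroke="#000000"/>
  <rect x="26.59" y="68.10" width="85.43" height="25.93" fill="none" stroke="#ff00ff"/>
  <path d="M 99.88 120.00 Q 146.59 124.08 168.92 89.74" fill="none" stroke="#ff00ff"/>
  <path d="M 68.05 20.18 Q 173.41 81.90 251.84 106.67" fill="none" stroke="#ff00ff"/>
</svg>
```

1 u = 1 mm; y_m = 150.04 − y.

[1] `<path>` quadratic bezier, #ff00ff→engrave S221 F3532: (257.91,106.15) → (198.75,95.08) → (145.13,85.31) → (97.05,76.84) → (54.51,69.65) → (17.51,63.76)

[2] `<path>` quadratic bezier, #000000→cut S913 F741: (168.05,29.89) → (162.93,26.10) → (153.62,24.93) → (140.10,26.38) → (122.39,30.46) → (100.47,37.16)

[3] `<rect>` rectangle, #ff00ff→engrave S221 F3532: (26.59,81.94) → (112.02,81.94) → (112.02,56.01) → (26.59,56.01) → (26.59,81.94) (closed)

[4] `<path>` quadratic bezier, #ff00ff→engrave S221 F3532: (99.88,30.04) → (117.59,29.94) → (133.35,32.92) → (147.16,38.98) → (159.01,48.10) → (168.92,60.30)

[5] `<path>` quadratic bezier, #ff00ff→engrave S221 F3532: (68.05,129.86) → (109.12,106.65) → (148.03,86.40) → (184.79,69.10) → (219.39,54.76) → (251.84,43.37)

; LightBurn 1.5.06
; GRBL device profile, absolute coords
G21
G90
G0 X257.91 Y106.15
M4 S221
G01 X198.75 Y95.08 F3532
G01 X145.13 Y85.31
G01 X97.05 Y76.84
G01 X54.51 Y69.65
G01 X17.51 Y63.76
M5
G0 X168.05 Y29.89
M4 S913
G01 X162.93 Y26.10 F741
G01 X153.62 Y24.93
G01 X140.10 Y26.38
G01 X122.39 Y30.46
G01 X100.47 Y37.16
M5
G0 X26.59 Y81.94
M4 S221
G01 X112.02 Y81.94 F3532
G01 X112.02 Y56.01
G01 X26.59 Y56.01
G01 X26.59 Y81.94
M5
G0 X99.88 Y30.04
M4 S221
G01 X117.59 Y29.94 F3532
G01 X133.35 Y32.92
G01 X147.16 Y38.98
G01 X159.01 Y48.10
G01 X168.92 Y60.30
M5
G0 X68.05 Y129.86
M4 S221
G01 X109.12 Y106.65 F3532
G01 X148.03 Y86.40
G01 X184.79 Y69.10
G01 X219.39 Y54.76
G01 X251.84 Y43.37
M5
G0 X0.00 Y0.00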